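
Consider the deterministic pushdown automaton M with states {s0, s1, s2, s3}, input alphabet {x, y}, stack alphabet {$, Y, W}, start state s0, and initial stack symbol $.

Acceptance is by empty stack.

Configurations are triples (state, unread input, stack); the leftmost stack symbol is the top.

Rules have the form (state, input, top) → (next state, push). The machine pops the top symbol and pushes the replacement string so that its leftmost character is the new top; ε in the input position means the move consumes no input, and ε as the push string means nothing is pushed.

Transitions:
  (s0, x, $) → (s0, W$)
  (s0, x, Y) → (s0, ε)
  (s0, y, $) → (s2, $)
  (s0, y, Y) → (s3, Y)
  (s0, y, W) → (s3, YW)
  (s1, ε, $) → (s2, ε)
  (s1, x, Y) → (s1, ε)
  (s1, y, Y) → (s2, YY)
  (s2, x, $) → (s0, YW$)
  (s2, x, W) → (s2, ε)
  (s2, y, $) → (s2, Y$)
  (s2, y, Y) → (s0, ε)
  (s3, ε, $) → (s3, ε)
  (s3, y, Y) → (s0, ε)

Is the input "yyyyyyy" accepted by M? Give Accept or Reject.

(s0, yyyyyyy, $)
  read y, top $: go to s2, push $ → (s2, yyyyyy, $)
  read y, top $: go to s2, push Y$ → (s2, yyyyy, Y$)
  read y, top Y: go to s0, push ε → (s0, yyyy, $)
  read y, top $: go to s2, push $ → (s2, yyy, $)
  read y, top $: go to s2, push Y$ → (s2, yy, Y$)
  read y, top Y: go to s0, push ε → (s0, y, $)
  read y, top $: go to s2, push $ → (s2, ε, $)
All input consumed; stack is $, not empty, and no further ε-move applies.

Reject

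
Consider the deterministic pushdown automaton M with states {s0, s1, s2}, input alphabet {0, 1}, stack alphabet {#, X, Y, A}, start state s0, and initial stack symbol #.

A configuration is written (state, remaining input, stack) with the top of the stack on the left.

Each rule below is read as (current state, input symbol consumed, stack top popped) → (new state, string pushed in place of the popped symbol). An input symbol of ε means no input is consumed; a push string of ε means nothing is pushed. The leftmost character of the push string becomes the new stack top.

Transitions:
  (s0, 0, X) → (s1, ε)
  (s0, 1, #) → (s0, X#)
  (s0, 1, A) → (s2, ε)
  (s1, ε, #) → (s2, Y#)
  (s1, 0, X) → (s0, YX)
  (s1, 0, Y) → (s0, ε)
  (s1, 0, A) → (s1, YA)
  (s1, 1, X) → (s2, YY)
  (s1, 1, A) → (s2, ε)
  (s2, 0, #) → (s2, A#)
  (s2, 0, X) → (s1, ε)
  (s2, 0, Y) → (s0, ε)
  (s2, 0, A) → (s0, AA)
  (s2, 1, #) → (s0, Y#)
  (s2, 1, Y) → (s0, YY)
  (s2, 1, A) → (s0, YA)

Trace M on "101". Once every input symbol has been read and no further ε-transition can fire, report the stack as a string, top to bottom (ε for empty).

(s0, 101, #)
  read 1, top #: go to s0, push X# → (s0, 01, X#)
  read 0, top X: go to s1, push ε → (s1, 1, #)
  ε-move, top #: go to s2, push Y# → (s2, 1, Y#)
  read 1, top Y: go to s0, push YY → (s0, ε, YY#)
All input consumed in state s0 with stack YY#.

YY#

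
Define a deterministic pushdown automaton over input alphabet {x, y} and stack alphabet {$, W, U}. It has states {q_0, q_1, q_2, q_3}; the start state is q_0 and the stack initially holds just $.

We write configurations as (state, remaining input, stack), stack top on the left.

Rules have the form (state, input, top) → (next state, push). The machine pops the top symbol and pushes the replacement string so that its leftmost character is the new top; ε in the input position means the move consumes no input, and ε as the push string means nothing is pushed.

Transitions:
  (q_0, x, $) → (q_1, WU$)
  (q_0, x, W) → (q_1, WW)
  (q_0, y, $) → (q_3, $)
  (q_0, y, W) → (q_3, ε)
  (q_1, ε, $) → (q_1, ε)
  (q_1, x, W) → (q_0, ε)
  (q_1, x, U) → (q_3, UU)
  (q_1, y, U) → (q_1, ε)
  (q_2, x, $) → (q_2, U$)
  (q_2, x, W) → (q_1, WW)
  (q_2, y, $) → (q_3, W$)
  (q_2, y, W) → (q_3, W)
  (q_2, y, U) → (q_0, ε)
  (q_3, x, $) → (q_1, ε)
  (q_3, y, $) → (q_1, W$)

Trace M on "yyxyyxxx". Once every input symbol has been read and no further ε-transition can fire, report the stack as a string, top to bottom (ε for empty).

U$

(q_0, yyxyyxxx, $) ⊢ (q_3, yxyyxxx, $) ⊢ (q_1, xyyxxx, W$) ⊢ (q_0, yyxxx, $) ⊢ (q_3, yxxx, $) ⊢ (q_1, xxx, W$) ⊢ (q_0, xx, $) ⊢ (q_1, x, WU$) ⊢ (q_0, ε, U$)
All input consumed in state q_0 with stack U$.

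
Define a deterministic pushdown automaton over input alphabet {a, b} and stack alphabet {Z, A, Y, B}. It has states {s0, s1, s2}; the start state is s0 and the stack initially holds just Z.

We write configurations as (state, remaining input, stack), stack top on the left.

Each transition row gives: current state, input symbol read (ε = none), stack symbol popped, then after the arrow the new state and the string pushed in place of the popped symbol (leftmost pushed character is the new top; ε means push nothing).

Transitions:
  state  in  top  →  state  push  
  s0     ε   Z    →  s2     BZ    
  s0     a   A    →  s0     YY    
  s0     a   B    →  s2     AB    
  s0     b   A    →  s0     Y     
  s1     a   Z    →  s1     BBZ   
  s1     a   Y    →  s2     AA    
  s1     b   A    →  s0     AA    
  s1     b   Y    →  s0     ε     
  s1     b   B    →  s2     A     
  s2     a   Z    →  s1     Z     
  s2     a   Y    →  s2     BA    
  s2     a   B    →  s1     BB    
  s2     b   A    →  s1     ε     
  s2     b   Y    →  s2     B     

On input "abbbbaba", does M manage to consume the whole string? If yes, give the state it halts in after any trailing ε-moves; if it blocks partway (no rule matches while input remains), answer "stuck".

stuck

(s0, abbbbaba, Z)
  ε-move, top Z: go to s2, push BZ → (s2, abbbbaba, BZ)
  read a, top B: go to s1, push BB → (s1, bbbbaba, BBZ)
  read b, top B: go to s2, push A → (s2, bbbaba, ABZ)
  read b, top A: go to s1, push ε → (s1, bbaba, BZ)
  read b, top B: go to s2, push A → (s2, baba, AZ)
  read b, top A: go to s1, push ε → (s1, aba, Z)
  read a, top Z: go to s1, push BBZ → (s1, ba, BBZ)
  read b, top B: go to s2, push A → (s2, a, ABZ)
No transition for (s2, a, top A); M blocks with input a remaining.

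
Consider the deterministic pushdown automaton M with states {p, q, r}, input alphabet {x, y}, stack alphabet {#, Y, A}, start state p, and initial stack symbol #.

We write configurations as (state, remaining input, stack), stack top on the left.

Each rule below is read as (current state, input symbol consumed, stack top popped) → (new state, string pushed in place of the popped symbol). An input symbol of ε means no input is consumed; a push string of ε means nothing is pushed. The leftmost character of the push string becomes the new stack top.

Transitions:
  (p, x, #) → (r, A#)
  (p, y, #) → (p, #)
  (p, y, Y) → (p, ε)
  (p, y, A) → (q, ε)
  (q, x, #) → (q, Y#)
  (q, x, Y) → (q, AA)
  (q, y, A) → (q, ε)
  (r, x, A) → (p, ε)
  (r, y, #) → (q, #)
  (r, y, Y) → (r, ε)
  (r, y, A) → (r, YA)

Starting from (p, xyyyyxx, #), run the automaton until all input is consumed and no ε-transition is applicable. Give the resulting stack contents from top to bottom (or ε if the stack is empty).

A#

(p, xyyyyxx, #) ⊢ (r, yyyyxx, A#) ⊢ (r, yyyxx, YA#) ⊢ (r, yyxx, A#) ⊢ (r, yxx, YA#) ⊢ (r, xx, A#) ⊢ (p, x, #) ⊢ (r, ε, A#)
All input consumed in state r with stack A#.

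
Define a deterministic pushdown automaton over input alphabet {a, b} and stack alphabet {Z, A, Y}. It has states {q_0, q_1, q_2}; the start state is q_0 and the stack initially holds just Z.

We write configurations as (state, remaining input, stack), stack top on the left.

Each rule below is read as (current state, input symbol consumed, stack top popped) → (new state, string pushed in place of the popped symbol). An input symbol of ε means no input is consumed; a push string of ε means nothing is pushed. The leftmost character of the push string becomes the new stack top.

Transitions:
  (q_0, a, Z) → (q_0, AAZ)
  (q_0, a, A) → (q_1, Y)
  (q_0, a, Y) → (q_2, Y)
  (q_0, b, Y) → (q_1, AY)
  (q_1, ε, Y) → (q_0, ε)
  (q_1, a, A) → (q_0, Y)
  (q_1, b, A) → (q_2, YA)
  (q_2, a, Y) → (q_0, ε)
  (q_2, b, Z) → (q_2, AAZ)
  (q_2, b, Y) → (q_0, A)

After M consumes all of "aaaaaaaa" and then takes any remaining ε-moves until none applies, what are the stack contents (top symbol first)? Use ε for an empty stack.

(q_0, aaaaaaaa, Z)
  read a, top Z: go to q_0, push AAZ → (q_0, aaaaaaa, AAZ)
  read a, top A: go to q_1, push Y → (q_1, aaaaaa, YAZ)
  ε-move, top Y: go to q_0, push ε → (q_0, aaaaaa, AZ)
  read a, top A: go to q_1, push Y → (q_1, aaaaa, YZ)
  ε-move, top Y: go to q_0, push ε → (q_0, aaaaa, Z)
  read a, top Z: go to q_0, push AAZ → (q_0, aaaa, AAZ)
  read a, top A: go to q_1, push Y → (q_1, aaa, YAZ)
  ε-move, top Y: go to q_0, push ε → (q_0, aaa, AZ)
  read a, top A: go to q_1, push Y → (q_1, aa, YZ)
  ε-move, top Y: go to q_0, push ε → (q_0, aa, Z)
  read a, top Z: go to q_0, push AAZ → (q_0, a, AAZ)
  read a, top A: go to q_1, push Y → (q_1, ε, YAZ)
  ε-move, top Y: go to q_0, push ε → (q_0, ε, AZ)
All input consumed in state q_0 with stack AZ.

AZ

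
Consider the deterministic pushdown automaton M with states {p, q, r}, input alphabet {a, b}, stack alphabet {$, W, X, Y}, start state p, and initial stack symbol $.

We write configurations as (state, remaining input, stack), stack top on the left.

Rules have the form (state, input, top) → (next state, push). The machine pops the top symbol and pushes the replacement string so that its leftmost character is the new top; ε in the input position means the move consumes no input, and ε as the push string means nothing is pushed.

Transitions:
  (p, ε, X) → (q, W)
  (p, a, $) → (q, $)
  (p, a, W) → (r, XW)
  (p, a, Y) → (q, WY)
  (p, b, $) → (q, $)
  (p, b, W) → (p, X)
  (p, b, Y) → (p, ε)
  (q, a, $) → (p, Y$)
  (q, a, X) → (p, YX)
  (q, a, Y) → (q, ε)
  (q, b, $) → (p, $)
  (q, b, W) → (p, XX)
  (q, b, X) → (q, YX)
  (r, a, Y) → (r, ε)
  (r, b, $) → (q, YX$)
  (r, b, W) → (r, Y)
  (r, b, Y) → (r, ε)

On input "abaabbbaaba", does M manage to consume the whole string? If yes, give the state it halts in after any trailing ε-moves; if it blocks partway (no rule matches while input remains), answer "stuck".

(p, abaabbbaaba, $)
  read a, top $: go to q, push $ → (q, baabbbaaba, $)
  read b, top $: go to p, push $ → (p, aabbbaaba, $)
  read a, top $: go to q, push $ → (q, abbbaaba, $)
  read a, top $: go to p, push Y$ → (p, bbbaaba, Y$)
  read b, top Y: go to p, push ε → (p, bbaaba, $)
  read b, top $: go to q, push $ → (q, baaba, $)
  read b, top $: go to p, push $ → (p, aaba, $)
  read a, top $: go to q, push $ → (q, aba, $)
  read a, top $: go to p, push Y$ → (p, ba, Y$)
  read b, top Y: go to p, push ε → (p, a, $)
  read a, top $: go to q, push $ → (q, ε, $)
All input consumed; M is in state q.

q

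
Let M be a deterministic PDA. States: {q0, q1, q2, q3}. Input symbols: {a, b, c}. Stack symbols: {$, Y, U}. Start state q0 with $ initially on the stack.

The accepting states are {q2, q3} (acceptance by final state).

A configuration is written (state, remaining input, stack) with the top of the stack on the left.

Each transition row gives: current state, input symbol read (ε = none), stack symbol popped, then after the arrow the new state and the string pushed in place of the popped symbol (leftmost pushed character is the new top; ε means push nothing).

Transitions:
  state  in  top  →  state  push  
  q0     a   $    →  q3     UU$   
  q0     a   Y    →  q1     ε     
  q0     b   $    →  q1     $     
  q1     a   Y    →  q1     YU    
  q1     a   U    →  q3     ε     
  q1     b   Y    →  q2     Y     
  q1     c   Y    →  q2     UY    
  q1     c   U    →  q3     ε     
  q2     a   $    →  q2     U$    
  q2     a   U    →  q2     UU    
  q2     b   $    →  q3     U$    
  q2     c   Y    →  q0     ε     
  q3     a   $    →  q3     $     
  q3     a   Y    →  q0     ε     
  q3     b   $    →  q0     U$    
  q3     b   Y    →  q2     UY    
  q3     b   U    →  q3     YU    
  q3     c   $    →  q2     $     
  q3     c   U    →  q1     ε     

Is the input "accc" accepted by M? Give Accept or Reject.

Accept

(q0, accc, $)
  read a, top $: go to q3, push UU$ → (q3, ccc, UU$)
  read c, top U: go to q1, push ε → (q1, cc, U$)
  read c, top U: go to q3, push ε → (q3, c, $)
  read c, top $: go to q2, push $ → (q2, ε, $)
All input consumed; state q2 ∈ F.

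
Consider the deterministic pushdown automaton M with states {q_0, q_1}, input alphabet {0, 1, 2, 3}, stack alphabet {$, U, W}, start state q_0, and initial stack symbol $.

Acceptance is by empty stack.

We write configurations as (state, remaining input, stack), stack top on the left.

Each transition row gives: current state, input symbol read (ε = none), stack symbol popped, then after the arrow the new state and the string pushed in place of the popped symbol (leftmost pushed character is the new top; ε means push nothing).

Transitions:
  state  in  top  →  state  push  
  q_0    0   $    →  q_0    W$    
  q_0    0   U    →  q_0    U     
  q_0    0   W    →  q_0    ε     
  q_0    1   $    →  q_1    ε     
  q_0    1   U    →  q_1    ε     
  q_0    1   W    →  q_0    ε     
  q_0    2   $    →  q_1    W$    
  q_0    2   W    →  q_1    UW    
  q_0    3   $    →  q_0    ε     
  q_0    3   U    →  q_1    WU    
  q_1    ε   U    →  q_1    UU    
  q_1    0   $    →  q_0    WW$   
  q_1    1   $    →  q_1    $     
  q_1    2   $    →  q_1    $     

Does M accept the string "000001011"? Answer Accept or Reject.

Accept

(q_0, 000001011, $) ⊢ (q_0, 00001011, W$) ⊢ (q_0, 0001011, $) ⊢ (q_0, 001011, W$) ⊢ (q_0, 01011, $) ⊢ (q_0, 1011, W$) ⊢ (q_0, 011, $) ⊢ (q_0, 11, W$) ⊢ (q_0, 1, $) ⊢ (q_1, ε, ε)
All input consumed and the stack is empty.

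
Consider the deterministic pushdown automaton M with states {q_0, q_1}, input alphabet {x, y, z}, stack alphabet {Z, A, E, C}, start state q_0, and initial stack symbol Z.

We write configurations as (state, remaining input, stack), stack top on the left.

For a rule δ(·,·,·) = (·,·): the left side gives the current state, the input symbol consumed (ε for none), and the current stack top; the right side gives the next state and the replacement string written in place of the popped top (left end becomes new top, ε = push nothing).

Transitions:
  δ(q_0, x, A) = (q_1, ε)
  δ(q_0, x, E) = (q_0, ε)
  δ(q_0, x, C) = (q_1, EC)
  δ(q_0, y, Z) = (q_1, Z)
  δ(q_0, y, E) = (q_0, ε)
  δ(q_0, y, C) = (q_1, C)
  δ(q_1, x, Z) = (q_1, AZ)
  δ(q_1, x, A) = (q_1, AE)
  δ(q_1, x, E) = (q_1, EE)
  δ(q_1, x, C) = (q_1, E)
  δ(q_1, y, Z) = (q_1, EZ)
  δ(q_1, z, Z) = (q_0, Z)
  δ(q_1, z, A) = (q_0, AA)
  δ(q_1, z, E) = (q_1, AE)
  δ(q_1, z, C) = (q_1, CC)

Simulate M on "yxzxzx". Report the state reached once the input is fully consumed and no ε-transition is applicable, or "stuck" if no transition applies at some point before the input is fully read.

(q_0, yxzxzx, Z) ⊢ (q_1, xzxzx, Z) ⊢ (q_1, zxzx, AZ) ⊢ (q_0, xzx, AAZ) ⊢ (q_1, zx, AZ) ⊢ (q_0, x, AAZ) ⊢ (q_1, ε, AZ)
All input consumed; M is in state q_1.

q_1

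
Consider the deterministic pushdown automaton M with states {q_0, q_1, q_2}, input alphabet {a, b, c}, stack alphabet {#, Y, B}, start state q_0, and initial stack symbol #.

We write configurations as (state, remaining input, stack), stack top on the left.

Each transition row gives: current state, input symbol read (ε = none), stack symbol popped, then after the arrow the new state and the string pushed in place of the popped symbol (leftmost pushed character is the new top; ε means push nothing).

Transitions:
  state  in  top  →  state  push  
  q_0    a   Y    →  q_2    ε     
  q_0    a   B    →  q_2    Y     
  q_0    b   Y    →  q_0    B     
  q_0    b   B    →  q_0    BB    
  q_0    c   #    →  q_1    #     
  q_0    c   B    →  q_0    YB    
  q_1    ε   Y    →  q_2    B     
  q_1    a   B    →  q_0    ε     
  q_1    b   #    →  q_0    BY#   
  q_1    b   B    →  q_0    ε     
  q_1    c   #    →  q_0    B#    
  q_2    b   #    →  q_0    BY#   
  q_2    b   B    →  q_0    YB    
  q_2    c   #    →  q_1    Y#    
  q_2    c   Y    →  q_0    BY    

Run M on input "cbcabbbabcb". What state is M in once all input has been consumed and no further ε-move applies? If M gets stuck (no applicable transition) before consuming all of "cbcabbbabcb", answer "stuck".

stuck

(q_0, cbcabbbabcb, #)
  read c, top #: go to q_1, push # → (q_1, bcabbbabcb, #)
  read b, top #: go to q_0, push BY# → (q_0, cabbbabcb, BY#)
  read c, top B: go to q_0, push YB → (q_0, abbbabcb, YBY#)
  read a, top Y: go to q_2, push ε → (q_2, bbbabcb, BY#)
  read b, top B: go to q_0, push YB → (q_0, bbabcb, YBY#)
  read b, top Y: go to q_0, push B → (q_0, babcb, BBY#)
  read b, top B: go to q_0, push BB → (q_0, abcb, BBBY#)
  read a, top B: go to q_2, push Y → (q_2, bcb, YBBY#)
No transition for (q_2, b, top Y); M blocks with input bcb remaining.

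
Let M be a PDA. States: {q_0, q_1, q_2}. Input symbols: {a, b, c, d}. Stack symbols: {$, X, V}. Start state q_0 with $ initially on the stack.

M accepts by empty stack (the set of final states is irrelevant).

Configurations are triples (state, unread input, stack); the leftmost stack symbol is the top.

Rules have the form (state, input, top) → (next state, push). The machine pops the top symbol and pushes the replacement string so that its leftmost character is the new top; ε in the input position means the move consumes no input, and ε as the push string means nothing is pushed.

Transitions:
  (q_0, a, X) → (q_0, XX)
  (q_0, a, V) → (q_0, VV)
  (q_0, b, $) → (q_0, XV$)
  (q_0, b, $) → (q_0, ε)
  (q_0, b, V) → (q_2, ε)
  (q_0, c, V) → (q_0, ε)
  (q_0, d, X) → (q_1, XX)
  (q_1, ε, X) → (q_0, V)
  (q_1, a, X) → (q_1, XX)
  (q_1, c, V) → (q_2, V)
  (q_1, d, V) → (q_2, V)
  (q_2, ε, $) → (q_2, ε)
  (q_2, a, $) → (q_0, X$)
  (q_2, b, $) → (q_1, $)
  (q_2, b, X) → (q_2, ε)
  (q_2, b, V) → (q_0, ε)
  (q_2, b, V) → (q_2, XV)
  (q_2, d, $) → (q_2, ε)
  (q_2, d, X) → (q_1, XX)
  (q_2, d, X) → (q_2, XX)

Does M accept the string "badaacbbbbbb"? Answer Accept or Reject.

One accepting computation: (q_0, badaacbbbbbb, $) ⊢ (q_0, adaacbbbbbb, XV$) ⊢ (q_0, daacbbbbbb, XXV$) ⊢ (q_1, aacbbbbbb, XXXV$) ⊢ (q_1, acbbbbbb, XXXXV$) ⊢ (q_0, acbbbbbb, VXXXV$) ⊢ (q_0, cbbbbbb, VVXXXV$) ⊢ (q_0, bbbbbb, VXXXV$) ⊢ (q_2, bbbbb, XXXV$) ⊢ (q_2, bbbb, XXV$) ⊢ (q_2, bbb, XV$) ⊢ (q_2, bb, V$) ⊢ (q_0, b, $) ⊢ (q_0, ε, ε)
All input consumed and the stack is empty.

Accept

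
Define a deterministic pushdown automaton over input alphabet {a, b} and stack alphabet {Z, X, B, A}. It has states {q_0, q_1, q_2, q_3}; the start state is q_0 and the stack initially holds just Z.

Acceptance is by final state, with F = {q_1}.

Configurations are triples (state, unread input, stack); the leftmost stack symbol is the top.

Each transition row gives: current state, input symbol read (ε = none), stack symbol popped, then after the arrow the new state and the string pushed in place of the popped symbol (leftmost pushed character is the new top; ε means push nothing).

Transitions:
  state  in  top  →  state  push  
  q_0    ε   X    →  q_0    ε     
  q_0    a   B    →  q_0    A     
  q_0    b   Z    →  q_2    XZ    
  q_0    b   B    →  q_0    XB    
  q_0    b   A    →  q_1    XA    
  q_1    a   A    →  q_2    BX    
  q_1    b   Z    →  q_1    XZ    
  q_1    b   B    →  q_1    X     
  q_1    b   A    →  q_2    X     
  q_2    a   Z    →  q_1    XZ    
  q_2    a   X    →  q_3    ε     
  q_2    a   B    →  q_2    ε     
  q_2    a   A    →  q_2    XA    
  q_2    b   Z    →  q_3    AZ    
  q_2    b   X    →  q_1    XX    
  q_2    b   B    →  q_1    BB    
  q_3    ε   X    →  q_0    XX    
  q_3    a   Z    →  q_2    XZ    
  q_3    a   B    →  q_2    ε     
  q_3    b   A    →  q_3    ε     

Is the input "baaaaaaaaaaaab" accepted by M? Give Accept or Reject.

(q_0, baaaaaaaaaaaab, Z)
  read b, top Z: go to q_2, push XZ → (q_2, aaaaaaaaaaaab, XZ)
  read a, top X: go to q_3, push ε → (q_3, aaaaaaaaaaab, Z)
  read a, top Z: go to q_2, push XZ → (q_2, aaaaaaaaaab, XZ)
  read a, top X: go to q_3, push ε → (q_3, aaaaaaaaab, Z)
  read a, top Z: go to q_2, push XZ → (q_2, aaaaaaaab, XZ)
  read a, top X: go to q_3, push ε → (q_3, aaaaaaab, Z)
  read a, top Z: go to q_2, push XZ → (q_2, aaaaaab, XZ)
  read a, top X: go to q_3, push ε → (q_3, aaaaab, Z)
  read a, top Z: go to q_2, push XZ → (q_2, aaaab, XZ)
  read a, top X: go to q_3, push ε → (q_3, aaab, Z)
  read a, top Z: go to q_2, push XZ → (q_2, aab, XZ)
  read a, top X: go to q_3, push ε → (q_3, ab, Z)
  read a, top Z: go to q_2, push XZ → (q_2, b, XZ)
  read b, top X: go to q_1, push XX → (q_1, ε, XXZ)
All input consumed; state q_1 ∈ F.

Accept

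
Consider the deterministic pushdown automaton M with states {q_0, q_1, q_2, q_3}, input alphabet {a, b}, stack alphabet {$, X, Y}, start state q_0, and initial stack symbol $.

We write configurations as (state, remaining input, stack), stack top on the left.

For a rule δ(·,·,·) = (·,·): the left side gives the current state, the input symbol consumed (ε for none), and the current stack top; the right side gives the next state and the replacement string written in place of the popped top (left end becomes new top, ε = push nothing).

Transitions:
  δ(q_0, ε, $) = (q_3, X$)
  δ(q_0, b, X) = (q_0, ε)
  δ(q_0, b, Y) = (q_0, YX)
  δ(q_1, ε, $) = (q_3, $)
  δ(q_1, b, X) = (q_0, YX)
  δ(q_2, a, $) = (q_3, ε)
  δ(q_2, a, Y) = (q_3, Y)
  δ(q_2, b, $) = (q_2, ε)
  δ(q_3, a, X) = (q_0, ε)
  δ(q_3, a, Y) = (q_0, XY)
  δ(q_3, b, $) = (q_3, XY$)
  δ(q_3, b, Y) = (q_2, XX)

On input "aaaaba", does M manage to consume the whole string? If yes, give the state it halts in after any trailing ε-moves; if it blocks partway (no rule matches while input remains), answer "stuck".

(q_0, aaaaba, $)
  ε-move, top $: go to q_3, push X$ → (q_3, aaaaba, X$)
  read a, top X: go to q_0, push ε → (q_0, aaaba, $)
  ε-move, top $: go to q_3, push X$ → (q_3, aaaba, X$)
  read a, top X: go to q_0, push ε → (q_0, aaba, $)
  ε-move, top $: go to q_3, push X$ → (q_3, aaba, X$)
  read a, top X: go to q_0, push ε → (q_0, aba, $)
  ε-move, top $: go to q_3, push X$ → (q_3, aba, X$)
  read a, top X: go to q_0, push ε → (q_0, ba, $)
  ε-move, top $: go to q_3, push X$ → (q_3, ba, X$)
No transition for (q_3, b, top X); M blocks with input ba remaining.

stuck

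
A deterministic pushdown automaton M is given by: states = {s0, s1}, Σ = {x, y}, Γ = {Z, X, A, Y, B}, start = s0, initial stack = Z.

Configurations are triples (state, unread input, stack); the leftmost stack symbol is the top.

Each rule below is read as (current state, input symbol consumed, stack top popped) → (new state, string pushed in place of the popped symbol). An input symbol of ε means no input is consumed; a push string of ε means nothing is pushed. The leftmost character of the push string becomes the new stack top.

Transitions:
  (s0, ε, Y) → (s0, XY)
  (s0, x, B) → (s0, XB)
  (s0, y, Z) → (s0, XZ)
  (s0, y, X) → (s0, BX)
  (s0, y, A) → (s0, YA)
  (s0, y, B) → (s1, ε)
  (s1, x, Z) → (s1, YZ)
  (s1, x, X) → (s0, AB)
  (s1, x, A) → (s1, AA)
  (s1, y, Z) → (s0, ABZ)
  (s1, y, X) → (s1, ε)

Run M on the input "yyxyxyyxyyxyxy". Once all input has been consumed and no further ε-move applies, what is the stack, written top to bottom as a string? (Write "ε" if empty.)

(s0, yyxyxyyxyyxyxy, Z) ⊢ (s0, yxyxyyxyyxyxy, XZ) ⊢ (s0, xyxyyxyyxyxy, BXZ) ⊢ (s0, yxyyxyyxyxy, XBXZ) ⊢ (s0, xyyxyyxyxy, BXBXZ) ⊢ (s0, yyxyyxyxy, XBXBXZ) ⊢ (s0, yxyyxyxy, BXBXBXZ) ⊢ (s1, xyyxyxy, XBXBXZ) ⊢ (s0, yyxyxy, ABBXBXZ) ⊢ (s0, yxyxy, YABBXBXZ) ⊢ (s0, yxyxy, XYABBXBXZ) ⊢ (s0, xyxy, BXYABBXBXZ) ⊢ (s0, yxy, XBXYABBXBXZ) ⊢ (s0, xy, BXBXYABBXBXZ) ⊢ (s0, y, XBXBXYABBXBXZ) ⊢ (s0, ε, BXBXBXYABBXBXZ)
All input consumed in state s0 with stack BXBXBXYABBXBXZ.

BXBXBXYABBXBXZ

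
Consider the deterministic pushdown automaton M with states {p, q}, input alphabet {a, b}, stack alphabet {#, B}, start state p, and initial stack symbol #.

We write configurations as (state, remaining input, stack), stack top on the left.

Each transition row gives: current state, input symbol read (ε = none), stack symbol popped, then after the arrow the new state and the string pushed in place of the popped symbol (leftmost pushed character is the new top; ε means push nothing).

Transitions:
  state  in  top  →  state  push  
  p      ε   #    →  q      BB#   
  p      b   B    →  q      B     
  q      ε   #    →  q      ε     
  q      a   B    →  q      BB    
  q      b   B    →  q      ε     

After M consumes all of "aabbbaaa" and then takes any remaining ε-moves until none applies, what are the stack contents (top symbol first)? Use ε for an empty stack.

BBBB#

(p, aabbbaaa, #) ⊢ (q, aabbbaaa, BB#) ⊢ (q, abbbaaa, BBB#) ⊢ (q, bbbaaa, BBBB#) ⊢ (q, bbaaa, BBB#) ⊢ (q, baaa, BB#) ⊢ (q, aaa, B#) ⊢ (q, aa, BB#) ⊢ (q, a, BBB#) ⊢ (q, ε, BBBB#)
All input consumed in state q with stack BBBB#.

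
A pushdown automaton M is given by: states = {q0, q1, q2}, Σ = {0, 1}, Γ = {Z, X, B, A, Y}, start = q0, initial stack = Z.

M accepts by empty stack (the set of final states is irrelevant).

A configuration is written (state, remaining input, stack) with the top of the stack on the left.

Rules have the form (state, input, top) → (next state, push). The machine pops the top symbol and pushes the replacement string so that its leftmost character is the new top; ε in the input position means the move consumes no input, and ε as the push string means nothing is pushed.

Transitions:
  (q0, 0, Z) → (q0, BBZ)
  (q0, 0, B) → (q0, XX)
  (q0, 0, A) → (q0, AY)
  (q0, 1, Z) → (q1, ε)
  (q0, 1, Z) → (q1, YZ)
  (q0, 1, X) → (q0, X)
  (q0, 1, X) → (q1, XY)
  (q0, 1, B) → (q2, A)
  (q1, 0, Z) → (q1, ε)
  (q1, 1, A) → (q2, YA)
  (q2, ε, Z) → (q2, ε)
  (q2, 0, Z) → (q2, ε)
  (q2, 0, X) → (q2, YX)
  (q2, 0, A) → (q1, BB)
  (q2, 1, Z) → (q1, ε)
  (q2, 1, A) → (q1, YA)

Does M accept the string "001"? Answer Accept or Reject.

Reject

No computation consumes all input and empties the stack.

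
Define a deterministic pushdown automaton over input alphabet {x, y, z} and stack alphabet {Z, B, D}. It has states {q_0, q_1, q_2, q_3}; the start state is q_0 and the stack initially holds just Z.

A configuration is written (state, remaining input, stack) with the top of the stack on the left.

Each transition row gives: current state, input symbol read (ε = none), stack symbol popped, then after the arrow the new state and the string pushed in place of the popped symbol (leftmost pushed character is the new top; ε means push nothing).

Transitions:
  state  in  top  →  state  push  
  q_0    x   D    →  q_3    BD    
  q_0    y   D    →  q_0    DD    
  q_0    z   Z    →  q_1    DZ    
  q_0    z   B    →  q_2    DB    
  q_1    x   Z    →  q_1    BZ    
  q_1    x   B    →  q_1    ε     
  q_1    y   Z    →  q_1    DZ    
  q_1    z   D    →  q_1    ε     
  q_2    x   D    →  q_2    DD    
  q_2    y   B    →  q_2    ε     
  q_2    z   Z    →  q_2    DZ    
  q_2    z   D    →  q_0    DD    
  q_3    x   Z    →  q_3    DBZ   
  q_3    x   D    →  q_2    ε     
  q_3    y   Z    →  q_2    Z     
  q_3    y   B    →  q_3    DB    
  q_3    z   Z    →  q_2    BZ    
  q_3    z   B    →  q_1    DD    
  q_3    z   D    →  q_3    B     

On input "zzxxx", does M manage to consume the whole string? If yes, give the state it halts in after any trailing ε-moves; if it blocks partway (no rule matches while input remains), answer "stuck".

q_1

(q_0, zzxxx, Z)
  read z, top Z: go to q_1, push DZ → (q_1, zxxx, DZ)
  read z, top D: go to q_1, push ε → (q_1, xxx, Z)
  read x, top Z: go to q_1, push BZ → (q_1, xx, BZ)
  read x, top B: go to q_1, push ε → (q_1, x, Z)
  read x, top Z: go to q_1, push BZ → (q_1, ε, BZ)
All input consumed; M is in state q_1.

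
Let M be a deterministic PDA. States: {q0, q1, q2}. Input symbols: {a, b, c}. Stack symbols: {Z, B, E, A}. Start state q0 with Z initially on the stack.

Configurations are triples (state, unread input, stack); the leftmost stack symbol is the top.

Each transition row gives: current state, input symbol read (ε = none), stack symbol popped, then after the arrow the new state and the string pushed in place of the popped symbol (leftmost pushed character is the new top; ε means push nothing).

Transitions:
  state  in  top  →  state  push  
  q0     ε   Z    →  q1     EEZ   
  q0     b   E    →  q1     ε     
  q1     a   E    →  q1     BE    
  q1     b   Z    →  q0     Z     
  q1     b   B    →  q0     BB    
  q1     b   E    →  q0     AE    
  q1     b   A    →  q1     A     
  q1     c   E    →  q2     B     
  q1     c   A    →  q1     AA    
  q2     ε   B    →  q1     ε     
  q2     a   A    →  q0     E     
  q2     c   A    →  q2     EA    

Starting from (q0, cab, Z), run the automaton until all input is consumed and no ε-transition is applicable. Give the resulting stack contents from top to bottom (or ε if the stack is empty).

(q0, cab, Z)
  ε-move, top Z: go to q1, push EEZ → (q1, cab, EEZ)
  read c, top E: go to q2, push B → (q2, ab, BEZ)
  ε-move, top B: go to q1, push ε → (q1, ab, EZ)
  read a, top E: go to q1, push BE → (q1, b, BEZ)
  read b, top B: go to q0, push BB → (q0, ε, BBEZ)
All input consumed in state q0 with stack BBEZ.

BBEZ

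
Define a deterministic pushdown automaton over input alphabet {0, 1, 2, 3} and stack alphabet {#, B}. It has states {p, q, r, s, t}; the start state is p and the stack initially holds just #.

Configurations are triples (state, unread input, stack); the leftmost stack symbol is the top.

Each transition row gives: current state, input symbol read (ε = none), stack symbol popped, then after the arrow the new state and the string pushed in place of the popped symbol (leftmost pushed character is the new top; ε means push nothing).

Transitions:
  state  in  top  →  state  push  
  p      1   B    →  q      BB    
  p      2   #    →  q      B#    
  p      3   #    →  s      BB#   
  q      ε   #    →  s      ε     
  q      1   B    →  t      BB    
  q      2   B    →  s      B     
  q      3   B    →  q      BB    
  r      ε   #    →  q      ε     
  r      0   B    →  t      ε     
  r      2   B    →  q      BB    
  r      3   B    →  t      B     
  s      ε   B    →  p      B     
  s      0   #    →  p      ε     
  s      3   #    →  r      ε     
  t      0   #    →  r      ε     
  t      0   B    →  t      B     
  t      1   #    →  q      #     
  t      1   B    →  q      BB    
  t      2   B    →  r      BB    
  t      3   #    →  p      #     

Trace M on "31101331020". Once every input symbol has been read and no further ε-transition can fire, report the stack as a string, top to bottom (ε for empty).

(p, 31101331020, #) ⊢ (s, 1101331020, BB#) ⊢ (p, 1101331020, BB#) ⊢ (q, 101331020, BBB#) ⊢ (t, 01331020, BBBB#) ⊢ (t, 1331020, BBBB#) ⊢ (q, 331020, BBBBB#) ⊢ (q, 31020, BBBBBB#) ⊢ (q, 1020, BBBBBBB#) ⊢ (t, 020, BBBBBBBB#) ⊢ (t, 20, BBBBBBBB#) ⊢ (r, 0, BBBBBBBBB#) ⊢ (t, ε, BBBBBBBB#)
All input consumed in state t with stack BBBBBBBB#.

BBBBBBBB#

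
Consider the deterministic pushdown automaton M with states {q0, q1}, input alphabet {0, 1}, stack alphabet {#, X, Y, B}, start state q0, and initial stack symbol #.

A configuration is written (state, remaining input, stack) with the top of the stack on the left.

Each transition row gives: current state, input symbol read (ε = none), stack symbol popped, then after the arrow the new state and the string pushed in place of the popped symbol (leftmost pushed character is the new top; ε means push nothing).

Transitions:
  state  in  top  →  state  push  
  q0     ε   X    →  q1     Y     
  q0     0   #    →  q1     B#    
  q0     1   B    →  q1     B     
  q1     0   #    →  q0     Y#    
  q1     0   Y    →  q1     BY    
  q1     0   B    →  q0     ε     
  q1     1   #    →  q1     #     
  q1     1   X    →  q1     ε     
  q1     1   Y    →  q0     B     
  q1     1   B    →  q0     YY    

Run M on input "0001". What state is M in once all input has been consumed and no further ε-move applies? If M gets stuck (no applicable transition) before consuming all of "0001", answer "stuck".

(q0, 0001, #)
  read 0, top #: go to q1, push B# → (q1, 001, B#)
  read 0, top B: go to q0, push ε → (q0, 01, #)
  read 0, top #: go to q1, push B# → (q1, 1, B#)
  read 1, top B: go to q0, push YY → (q0, ε, YY#)
All input consumed; M is in state q0.

q0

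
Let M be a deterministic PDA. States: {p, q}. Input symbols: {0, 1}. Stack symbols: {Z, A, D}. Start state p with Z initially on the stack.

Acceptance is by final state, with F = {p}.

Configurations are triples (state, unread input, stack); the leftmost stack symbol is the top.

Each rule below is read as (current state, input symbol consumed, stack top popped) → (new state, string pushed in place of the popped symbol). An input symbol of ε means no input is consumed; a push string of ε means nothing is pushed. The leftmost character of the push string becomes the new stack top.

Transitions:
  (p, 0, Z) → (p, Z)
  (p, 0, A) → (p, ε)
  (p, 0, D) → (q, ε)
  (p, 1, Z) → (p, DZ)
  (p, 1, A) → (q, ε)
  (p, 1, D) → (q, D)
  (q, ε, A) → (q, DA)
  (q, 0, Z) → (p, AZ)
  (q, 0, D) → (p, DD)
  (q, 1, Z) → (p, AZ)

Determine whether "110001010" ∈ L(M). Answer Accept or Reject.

(p, 110001010, Z)
  read 1, top Z: go to p, push DZ → (p, 10001010, DZ)
  read 1, top D: go to q, push D → (q, 0001010, DZ)
  read 0, top D: go to p, push DD → (p, 001010, DDZ)
  read 0, top D: go to q, push ε → (q, 01010, DZ)
  read 0, top D: go to p, push DD → (p, 1010, DDZ)
  read 1, top D: go to q, push D → (q, 010, DDZ)
  read 0, top D: go to p, push DD → (p, 10, DDDZ)
  read 1, top D: go to q, push D → (q, 0, DDDZ)
  read 0, top D: go to p, push DD → (p, ε, DDDDZ)
All input consumed; state p ∈ F.

Accept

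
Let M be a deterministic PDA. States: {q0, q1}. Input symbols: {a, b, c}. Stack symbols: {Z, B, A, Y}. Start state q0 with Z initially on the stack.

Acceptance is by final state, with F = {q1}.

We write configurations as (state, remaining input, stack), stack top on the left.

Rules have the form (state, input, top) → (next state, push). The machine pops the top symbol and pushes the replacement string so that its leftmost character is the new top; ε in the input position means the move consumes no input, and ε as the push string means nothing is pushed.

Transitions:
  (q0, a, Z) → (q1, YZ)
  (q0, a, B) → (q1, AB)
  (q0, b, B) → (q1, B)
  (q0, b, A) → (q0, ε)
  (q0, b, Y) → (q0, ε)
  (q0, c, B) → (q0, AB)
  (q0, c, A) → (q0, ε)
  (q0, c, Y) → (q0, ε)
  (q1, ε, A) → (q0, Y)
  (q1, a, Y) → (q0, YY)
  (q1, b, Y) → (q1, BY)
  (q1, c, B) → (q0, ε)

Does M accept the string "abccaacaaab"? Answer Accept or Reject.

(q0, abccaacaaab, Z)
  read a, top Z: go to q1, push YZ → (q1, bccaacaaab, YZ)
  read b, top Y: go to q1, push BY → (q1, ccaacaaab, BYZ)
  read c, top B: go to q0, push ε → (q0, caacaaab, YZ)
  read c, top Y: go to q0, push ε → (q0, aacaaab, Z)
  read a, top Z: go to q1, push YZ → (q1, acaaab, YZ)
  read a, top Y: go to q0, push YY → (q0, caaab, YYZ)
  read c, top Y: go to q0, push ε → (q0, aaab, YZ)
No transition applies at (q0, aaab, YZ); input not fully consumed.

Reject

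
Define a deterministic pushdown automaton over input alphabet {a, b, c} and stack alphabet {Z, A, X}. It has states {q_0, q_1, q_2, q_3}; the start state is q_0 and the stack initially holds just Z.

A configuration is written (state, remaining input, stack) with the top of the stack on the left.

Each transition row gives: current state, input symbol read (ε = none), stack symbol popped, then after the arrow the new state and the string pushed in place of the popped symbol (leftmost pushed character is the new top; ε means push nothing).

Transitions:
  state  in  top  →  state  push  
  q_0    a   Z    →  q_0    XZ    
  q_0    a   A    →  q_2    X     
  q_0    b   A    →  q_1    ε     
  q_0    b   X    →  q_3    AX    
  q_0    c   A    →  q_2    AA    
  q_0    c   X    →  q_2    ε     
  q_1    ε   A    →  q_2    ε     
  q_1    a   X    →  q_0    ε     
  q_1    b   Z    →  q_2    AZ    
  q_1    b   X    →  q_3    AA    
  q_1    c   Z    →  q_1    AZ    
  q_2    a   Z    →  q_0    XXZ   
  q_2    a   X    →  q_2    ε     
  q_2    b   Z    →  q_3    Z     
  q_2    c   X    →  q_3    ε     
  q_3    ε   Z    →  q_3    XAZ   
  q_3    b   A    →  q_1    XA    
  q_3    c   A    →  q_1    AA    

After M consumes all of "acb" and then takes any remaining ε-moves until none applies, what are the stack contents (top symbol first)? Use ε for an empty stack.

XAZ

(q_0, acb, Z) ⊢ (q_0, cb, XZ) ⊢ (q_2, b, Z) ⊢ (q_3, ε, Z) ⊢ (q_3, ε, XAZ)
All input consumed in state q_3 with stack XAZ.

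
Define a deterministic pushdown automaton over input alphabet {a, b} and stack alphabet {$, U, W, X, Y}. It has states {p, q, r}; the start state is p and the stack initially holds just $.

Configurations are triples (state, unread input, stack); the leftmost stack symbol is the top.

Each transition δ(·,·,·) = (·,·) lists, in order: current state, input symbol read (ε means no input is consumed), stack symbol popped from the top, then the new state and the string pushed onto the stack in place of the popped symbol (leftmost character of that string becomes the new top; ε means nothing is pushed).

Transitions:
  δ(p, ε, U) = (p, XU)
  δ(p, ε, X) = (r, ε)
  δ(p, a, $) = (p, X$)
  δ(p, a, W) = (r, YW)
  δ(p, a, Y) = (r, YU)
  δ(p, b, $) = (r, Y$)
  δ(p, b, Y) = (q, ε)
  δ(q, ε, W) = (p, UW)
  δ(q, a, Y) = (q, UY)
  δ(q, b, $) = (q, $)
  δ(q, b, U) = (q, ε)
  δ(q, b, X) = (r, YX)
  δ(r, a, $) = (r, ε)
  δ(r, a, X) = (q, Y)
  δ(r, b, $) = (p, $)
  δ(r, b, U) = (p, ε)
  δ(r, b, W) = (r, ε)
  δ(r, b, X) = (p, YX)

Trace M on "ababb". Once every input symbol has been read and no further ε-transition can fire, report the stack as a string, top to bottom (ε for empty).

Y$

(p, ababb, $)
  read a, top $: go to p, push X$ → (p, babb, X$)
  ε-move, top X: go to r, push ε → (r, babb, $)
  read b, top $: go to p, push $ → (p, abb, $)
  read a, top $: go to p, push X$ → (p, bb, X$)
  ε-move, top X: go to r, push ε → (r, bb, $)
  read b, top $: go to p, push $ → (p, b, $)
  read b, top $: go to r, push Y$ → (r, ε, Y$)
All input consumed in state r with stack Y$.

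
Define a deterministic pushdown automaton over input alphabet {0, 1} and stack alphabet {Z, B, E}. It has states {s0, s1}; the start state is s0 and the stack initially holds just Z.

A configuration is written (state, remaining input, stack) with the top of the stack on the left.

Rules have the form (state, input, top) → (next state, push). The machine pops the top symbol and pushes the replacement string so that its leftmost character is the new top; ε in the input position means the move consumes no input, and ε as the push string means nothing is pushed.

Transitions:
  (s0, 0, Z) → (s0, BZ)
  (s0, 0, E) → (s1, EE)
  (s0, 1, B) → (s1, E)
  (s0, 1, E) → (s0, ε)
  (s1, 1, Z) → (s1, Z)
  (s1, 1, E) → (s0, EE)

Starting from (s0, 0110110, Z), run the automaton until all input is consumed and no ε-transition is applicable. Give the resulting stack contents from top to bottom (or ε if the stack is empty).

EEEEZ

(s0, 0110110, Z) ⊢ (s0, 110110, BZ) ⊢ (s1, 10110, EZ) ⊢ (s0, 0110, EEZ) ⊢ (s1, 110, EEEZ) ⊢ (s0, 10, EEEEZ) ⊢ (s0, 0, EEEZ) ⊢ (s1, ε, EEEEZ)
All input consumed in state s1 with stack EEEEZ.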